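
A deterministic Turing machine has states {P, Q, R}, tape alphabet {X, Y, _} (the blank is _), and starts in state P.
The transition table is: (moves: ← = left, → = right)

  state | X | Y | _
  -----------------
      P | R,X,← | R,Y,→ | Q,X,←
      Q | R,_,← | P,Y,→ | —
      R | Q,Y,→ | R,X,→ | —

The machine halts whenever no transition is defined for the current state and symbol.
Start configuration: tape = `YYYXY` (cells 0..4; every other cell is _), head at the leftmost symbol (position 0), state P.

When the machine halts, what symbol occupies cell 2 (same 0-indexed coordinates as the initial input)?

P | [Y]YYXY__   read Y → write Y, move →, go to R
R | Y[Y]YXY__   read Y → write X, move →, go to R
R | YX[Y]XY__   read Y → write X, move →, go to R
R | YXX[X]Y__   read X → write Y, move →, go to Q
Q | YXXY[Y]__   read Y → write Y, move →, go to P
P | YXXYY[_]_   read _ → write X, move ←, go to Q
Q | YXXY[Y]X_   read Y → write Y, move →, go to P
P | YXXYY[X]_   read X → write X, move ←, go to R
R | YXXY[Y]X_   read Y → write X, move →, go to R
R | YXXYX[X]_   read X → write Y, move →, go to Q
Q | YXXYXY[_]
Cell 2 holds X when M halts.

X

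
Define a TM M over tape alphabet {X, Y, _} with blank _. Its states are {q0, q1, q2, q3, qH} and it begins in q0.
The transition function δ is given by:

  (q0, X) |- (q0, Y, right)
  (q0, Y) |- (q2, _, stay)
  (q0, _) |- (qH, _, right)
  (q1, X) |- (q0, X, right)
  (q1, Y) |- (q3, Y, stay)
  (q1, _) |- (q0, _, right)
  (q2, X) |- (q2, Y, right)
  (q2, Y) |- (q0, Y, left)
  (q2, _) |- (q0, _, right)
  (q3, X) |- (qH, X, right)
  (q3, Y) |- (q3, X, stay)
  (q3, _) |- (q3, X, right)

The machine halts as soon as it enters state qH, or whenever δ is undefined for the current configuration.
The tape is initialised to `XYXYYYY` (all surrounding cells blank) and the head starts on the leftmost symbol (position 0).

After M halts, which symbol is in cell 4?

state=q0 head=0 tape=[X]YXYYYY__   (q0,X)→(q0,Y,right)
state=q0 head=1 tape=Y[Y]XYYYY__   (q0,Y)→(q2,_,stay)
state=q2 head=1 tape=Y[_]XYYYY__   (q2,_)→(q0,_,right)
state=q0 head=2 tape=Y_[X]YYYY__   (q0,X)→(q0,Y,right)
state=q0 head=3 tape=Y_Y[Y]YYY__   (q0,Y)→(q2,_,stay)
state=q2 head=3 tape=Y_Y[_]YYY__   (q2,_)→(q0,_,right)
state=q0 head=4 tape=Y_Y_[Y]YY__   (q0,Y)→(q2,_,stay)
state=q2 head=4 tape=Y_Y_[_]YY__   (q2,_)→(q0,_,right)
state=q0 head=5 tape=Y_Y__[Y]Y__   (q0,Y)→(q2,_,stay)
state=q2 head=5 tape=Y_Y__[_]Y__   (q2,_)→(q0,_,right)
state=q0 head=6 tape=Y_Y___[Y]__   (q0,Y)→(q2,_,stay)
state=q2 head=6 tape=Y_Y___[_]__   (q2,_)→(q0,_,right)
state=q0 head=7 tape=Y_Y____[_]_   (q0,_)→(qH,_,right)
state=qH head=8 tape=Y_Y_____[_]
Cell 4 holds _ when M halts.

_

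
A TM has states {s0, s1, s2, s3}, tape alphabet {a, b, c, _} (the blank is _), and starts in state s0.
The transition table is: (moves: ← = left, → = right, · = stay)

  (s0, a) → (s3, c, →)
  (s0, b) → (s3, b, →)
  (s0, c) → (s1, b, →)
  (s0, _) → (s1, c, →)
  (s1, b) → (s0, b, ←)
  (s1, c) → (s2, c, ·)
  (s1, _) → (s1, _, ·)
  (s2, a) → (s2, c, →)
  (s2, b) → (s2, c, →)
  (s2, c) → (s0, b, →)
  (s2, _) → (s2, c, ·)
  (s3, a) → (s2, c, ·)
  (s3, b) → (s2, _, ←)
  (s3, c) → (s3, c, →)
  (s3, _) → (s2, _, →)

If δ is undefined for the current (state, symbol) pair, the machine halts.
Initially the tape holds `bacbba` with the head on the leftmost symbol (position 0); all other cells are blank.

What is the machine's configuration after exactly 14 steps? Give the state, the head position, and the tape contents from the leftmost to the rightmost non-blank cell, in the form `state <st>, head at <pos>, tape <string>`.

state s1, head at 7, tape bbcbbbc

state=s0 head=0 tape=[b]acbba__   (s0,b)→(s3,b,→)
state=s3 head=1 tape=b[a]cbba__   (s3,a)→(s2,c,·)
state=s2 head=1 tape=b[c]cbba__   (s2,c)→(s0,b,→)
state=s0 head=2 tape=bb[c]bba__   (s0,c)→(s1,b,→)
state=s1 head=3 tape=bbb[b]ba__   (s1,b)→(s0,b,←)
state=s0 head=2 tape=bb[b]bba__   (s0,b)→(s3,b,→)
state=s3 head=3 tape=bbb[b]ba__   (s3,b)→(s2,_,←)
state=s2 head=2 tape=bb[b]_ba__   (s2,b)→(s2,c,→)
state=s2 head=3 tape=bbc[_]ba__   (s2,_)→(s2,c,·)
state=s2 head=3 tape=bbc[c]ba__   (s2,c)→(s0,b,→)
state=s0 head=4 tape=bbcb[b]a__   (s0,b)→(s3,b,→)
state=s3 head=5 tape=bbcbb[a]__   (s3,a)→(s2,c,·)
state=s2 head=5 tape=bbcbb[c]__   (s2,c)→(s0,b,→)
state=s0 head=6 tape=bbcbbb[_]_   (s0,_)→(s1,c,→)
state=s1 head=7 tape=bbcbbbc[_]
After 14 steps: state s1, head at 7, tape bbcbbbc.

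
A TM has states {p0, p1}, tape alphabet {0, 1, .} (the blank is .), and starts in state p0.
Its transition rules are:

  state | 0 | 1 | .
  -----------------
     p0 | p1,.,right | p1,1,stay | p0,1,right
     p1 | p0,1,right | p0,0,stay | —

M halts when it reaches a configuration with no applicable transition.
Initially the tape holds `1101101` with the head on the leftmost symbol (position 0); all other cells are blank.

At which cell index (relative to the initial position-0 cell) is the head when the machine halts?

7

p0 | [1]101101.   read 1 → write 1, move stay, go to p1
p1 | [1]101101.   read 1 → write 0, move stay, go to p0
p0 | [0]101101.   read 0 → write ., move right, go to p1
p1 | .[1]01101.   read 1 → write 0, move stay, go to p0
p0 | .[0]01101.   read 0 → write ., move right, go to p1
p1 | ..[0]1101.   read 0 → write 1, move right, go to p0
p0 | ..1[1]101.   read 1 → write 1, move stay, go to p1
p1 | ..1[1]101.   read 1 → write 0, move stay, go to p0
p0 | ..1[0]101.   read 0 → write ., move right, go to p1
p1 | ..1.[1]01.   read 1 → write 0, move stay, go to p0
p0 | ..1.[0]01.   read 0 → write ., move right, go to p1
p1 | ..1..[0]1.   read 0 → write 1, move right, go to p0
p0 | ..1..1[1].   read 1 → write 1, move stay, go to p1
p1 | ..1..1[1].   read 1 → write 0, move stay, go to p0
p0 | ..1..1[0].   read 0 → write ., move right, go to p1
p1 | ..1..1.[.]
At halt the head is at cell 7.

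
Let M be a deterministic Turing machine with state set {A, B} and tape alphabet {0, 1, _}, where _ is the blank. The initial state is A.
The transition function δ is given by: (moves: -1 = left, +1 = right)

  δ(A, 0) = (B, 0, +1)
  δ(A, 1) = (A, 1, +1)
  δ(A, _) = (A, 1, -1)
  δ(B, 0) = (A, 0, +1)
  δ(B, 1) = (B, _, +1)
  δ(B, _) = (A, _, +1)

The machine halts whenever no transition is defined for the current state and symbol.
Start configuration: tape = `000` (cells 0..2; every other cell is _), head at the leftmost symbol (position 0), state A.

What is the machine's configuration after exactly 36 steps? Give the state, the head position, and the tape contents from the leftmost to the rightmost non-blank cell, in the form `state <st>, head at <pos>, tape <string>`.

state=A head=0 tape=[0]00________   (A,0)→(B,0,+1)
state=B head=1 tape=0[0]0________   (B,0)→(A,0,+1)
state=A head=2 tape=00[0]________   (A,0)→(B,0,+1)
state=B head=3 tape=000[_]_______   (B,_)→(A,_,+1)
state=A head=4 tape=000_[_]______   (A,_)→(A,1,-1)
state=A head=3 tape=000[_]1______   (A,_)→(A,1,-1)
state=A head=2 tape=00[0]11______   (A,0)→(B,0,+1)
state=B head=3 tape=000[1]1______   (B,1)→(B,_,+1)
state=B head=4 tape=000_[1]______   (B,1)→(B,_,+1)
state=B head=5 tape=000__[_]_____   (B,_)→(A,_,+1)
state=A head=6 tape=000___[_]____   (A,_)→(A,1,-1)
state=A head=5 tape=000__[_]1____   (A,_)→(A,1,-1)
state=A head=4 tape=000_[_]11____   (A,_)→(A,1,-1)
state=A head=3 tape=000[_]111____   (A,_)→(A,1,-1)
state=A head=2 tape=00[0]1111____   (A,0)→(B,0,+1)
state=B head=3 tape=000[1]111____   (B,1)→(B,_,+1)
state=B head=4 tape=000_[1]11____   (B,1)→(B,_,+1)
state=B head=5 tape=000__[1]1____   (B,1)→(B,_,+1)
state=B head=6 tape=000___[1]____   (B,1)→(B,_,+1)
state=B head=7 tape=000____[_]___   (B,_)→(A,_,+1)
state=A head=8 tape=000_____[_]__   (A,_)→(A,1,-1)
state=A head=7 tape=000____[_]1__   (A,_)→(A,1,-1)
state=A head=6 tape=000___[_]11__   (A,_)→(A,1,-1)
state=A head=5 tape=000__[_]111__   (A,_)→(A,1,-1)
state=A head=4 tape=000_[_]1111__   (A,_)→(A,1,-1)
state=A head=3 tape=000[_]11111__   (A,_)→(A,1,-1)
state=A head=2 tape=00[0]111111__   (A,0)→(B,0,+1)
state=B head=3 tape=000[1]11111__   (B,1)→(B,_,+1)
state=B head=4 tape=000_[1]1111__   (B,1)→(B,_,+1)
state=B head=5 tape=000__[1]111__   (B,1)→(B,_,+1)
state=B head=6 tape=000___[1]11__   (B,1)→(B,_,+1)
state=B head=7 tape=000____[1]1__   (B,1)→(B,_,+1)
state=B head=8 tape=000_____[1]__   (B,1)→(B,_,+1)
state=B head=9 tape=000______[_]_   (B,_)→(A,_,+1)
state=A head=10 tape=000_______[_]   (A,_)→(A,1,-1)
state=A head=9 tape=000______[_]1   (A,_)→(A,1,-1)
state=A head=8 tape=000_____[_]11
After 36 steps: state A, head at 8, tape 000______11.

state A, head at 8, tape 000______11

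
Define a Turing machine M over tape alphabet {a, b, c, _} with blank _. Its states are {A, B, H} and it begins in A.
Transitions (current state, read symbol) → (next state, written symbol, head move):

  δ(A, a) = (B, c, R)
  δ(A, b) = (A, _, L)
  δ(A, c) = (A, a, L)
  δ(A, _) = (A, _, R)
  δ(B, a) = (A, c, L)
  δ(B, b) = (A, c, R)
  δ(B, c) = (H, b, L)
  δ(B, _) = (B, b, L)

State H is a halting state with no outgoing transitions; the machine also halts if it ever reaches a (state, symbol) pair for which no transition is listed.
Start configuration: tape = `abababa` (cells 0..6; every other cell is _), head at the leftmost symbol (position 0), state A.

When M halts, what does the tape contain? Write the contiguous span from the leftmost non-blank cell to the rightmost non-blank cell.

state=A head=0 tape=[a]bababa_   (A,a)→(B,c,R)
state=B head=1 tape=c[b]ababa_   (B,b)→(A,c,R)
state=A head=2 tape=cc[a]baba_   (A,a)→(B,c,R)
state=B head=3 tape=ccc[b]aba_   (B,b)→(A,c,R)
state=A head=4 tape=cccc[a]ba_   (A,a)→(B,c,R)
state=B head=5 tape=ccccc[b]a_   (B,b)→(A,c,R)
state=A head=6 tape=cccccc[a]_   (A,a)→(B,c,R)
state=B head=7 tape=ccccccc[_]   (B,_)→(B,b,L)
state=B head=6 tape=cccccc[c]b   (B,c)→(H,b,L)
state=H head=5 tape=ccccc[c]bb
The non-blank tape span at halt is ccccccbb.

ccccccbb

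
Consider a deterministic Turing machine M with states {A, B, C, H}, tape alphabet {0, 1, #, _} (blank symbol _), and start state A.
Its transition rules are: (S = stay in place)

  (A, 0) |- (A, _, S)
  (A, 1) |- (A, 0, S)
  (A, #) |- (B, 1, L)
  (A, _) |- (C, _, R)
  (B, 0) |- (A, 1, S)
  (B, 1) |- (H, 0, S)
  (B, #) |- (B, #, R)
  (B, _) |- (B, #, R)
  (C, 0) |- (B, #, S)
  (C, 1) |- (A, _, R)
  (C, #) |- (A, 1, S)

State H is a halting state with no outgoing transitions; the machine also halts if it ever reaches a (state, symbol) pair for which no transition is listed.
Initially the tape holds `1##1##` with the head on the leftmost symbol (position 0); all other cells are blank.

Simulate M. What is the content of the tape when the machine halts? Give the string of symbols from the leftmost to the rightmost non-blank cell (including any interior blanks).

#0#

A | [1]##1##   read 1 → write 0, move S, go to A
A | [0]##1##   read 0 → write _, move S, go to A
A | [_]##1##   read _ → write _, move R, go to C
C | _[#]#1##   read # → write 1, move S, go to A
A | _[1]#1##   read 1 → write 0, move S, go to A
A | _[0]#1##   read 0 → write _, move S, go to A
A | _[_]#1##   read _ → write _, move R, go to C
C | __[#]1##   read # → write 1, move S, go to A
A | __[1]1##   read 1 → write 0, move S, go to A
A | __[0]1##   read 0 → write _, move S, go to A
A | __[_]1##   read _ → write _, move R, go to C
C | ___[1]##   read 1 → write _, move R, go to A
A | ____[#]#   read # → write 1, move L, go to B
B | ___[_]1#   read _ → write #, move R, go to B
B | ___#[1]#   read 1 → write 0, move S, go to H
H | ___#[0]#
The non-blank tape span at halt is #0#.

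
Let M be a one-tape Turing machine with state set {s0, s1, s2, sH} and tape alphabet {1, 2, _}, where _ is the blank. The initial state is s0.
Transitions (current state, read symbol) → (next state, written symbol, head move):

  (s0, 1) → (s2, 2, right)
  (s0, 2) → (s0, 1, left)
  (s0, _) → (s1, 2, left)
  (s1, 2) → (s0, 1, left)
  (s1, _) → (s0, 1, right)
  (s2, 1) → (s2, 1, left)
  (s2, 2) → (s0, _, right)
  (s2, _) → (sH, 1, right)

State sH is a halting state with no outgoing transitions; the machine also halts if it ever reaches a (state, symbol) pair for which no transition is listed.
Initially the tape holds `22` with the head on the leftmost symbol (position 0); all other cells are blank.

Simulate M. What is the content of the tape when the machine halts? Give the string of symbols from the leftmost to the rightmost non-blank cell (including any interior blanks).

2_21

state=s0 head=0 tape=__[2]2___   (s0,2)→(s0,1,left)
state=s0 head=-1 tape=_[_]12___   (s0,_)→(s1,2,left)
state=s1 head=-2 tape=[_]212___   (s1,_)→(s0,1,right)
state=s0 head=-1 tape=1[2]12___   (s0,2)→(s0,1,left)
state=s0 head=-2 tape=[1]112___   (s0,1)→(s2,2,right)
state=s2 head=-1 tape=2[1]12___   (s2,1)→(s2,1,left)
state=s2 head=-2 tape=[2]112___   (s2,2)→(s0,_,right)
state=s0 head=-1 tape=_[1]12___   (s0,1)→(s2,2,right)
state=s2 head=0 tape=_2[1]2___   (s2,1)→(s2,1,left)
state=s2 head=-1 tape=_[2]12___   (s2,2)→(s0,_,right)
state=s0 head=0 tape=__[1]2___   (s0,1)→(s2,2,right)
state=s2 head=1 tape=__2[2]___   (s2,2)→(s0,_,right)
state=s0 head=2 tape=__2_[_]__   (s0,_)→(s1,2,left)
state=s1 head=1 tape=__2[_]2__   (s1,_)→(s0,1,right)
state=s0 head=2 tape=__21[2]__   (s0,2)→(s0,1,left)
state=s0 head=1 tape=__2[1]1__   (s0,1)→(s2,2,right)
state=s2 head=2 tape=__22[1]__   (s2,1)→(s2,1,left)
state=s2 head=1 tape=__2[2]1__   (s2,2)→(s0,_,right)
state=s0 head=2 tape=__2_[1]__   (s0,1)→(s2,2,right)
state=s2 head=3 tape=__2_2[_]_   (s2,_)→(sH,1,right)
state=sH head=4 tape=__2_21[_]
The non-blank tape span at halt is 2_21.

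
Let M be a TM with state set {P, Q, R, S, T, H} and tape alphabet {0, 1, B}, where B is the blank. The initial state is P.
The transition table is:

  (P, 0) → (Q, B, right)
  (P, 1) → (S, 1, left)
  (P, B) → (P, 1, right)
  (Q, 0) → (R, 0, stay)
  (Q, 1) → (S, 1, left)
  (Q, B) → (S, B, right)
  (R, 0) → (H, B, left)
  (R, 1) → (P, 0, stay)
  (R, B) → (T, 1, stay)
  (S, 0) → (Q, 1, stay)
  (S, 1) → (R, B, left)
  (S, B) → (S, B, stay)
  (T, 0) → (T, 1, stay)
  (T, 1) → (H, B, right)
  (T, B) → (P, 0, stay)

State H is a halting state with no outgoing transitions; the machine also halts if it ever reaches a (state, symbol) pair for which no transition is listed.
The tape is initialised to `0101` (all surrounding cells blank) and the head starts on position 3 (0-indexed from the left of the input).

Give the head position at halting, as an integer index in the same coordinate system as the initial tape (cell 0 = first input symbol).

-1

P | B010[1]   read 1 → write 1, move left, go to S
S | B01[0]1   read 0 → write 1, move stay, go to Q
Q | B01[1]1   read 1 → write 1, move left, go to S
S | B0[1]11   read 1 → write B, move left, go to R
R | B[0]B11   read 0 → write B, move left, go to H
H | [B]BB11
At halt the head is at cell -1.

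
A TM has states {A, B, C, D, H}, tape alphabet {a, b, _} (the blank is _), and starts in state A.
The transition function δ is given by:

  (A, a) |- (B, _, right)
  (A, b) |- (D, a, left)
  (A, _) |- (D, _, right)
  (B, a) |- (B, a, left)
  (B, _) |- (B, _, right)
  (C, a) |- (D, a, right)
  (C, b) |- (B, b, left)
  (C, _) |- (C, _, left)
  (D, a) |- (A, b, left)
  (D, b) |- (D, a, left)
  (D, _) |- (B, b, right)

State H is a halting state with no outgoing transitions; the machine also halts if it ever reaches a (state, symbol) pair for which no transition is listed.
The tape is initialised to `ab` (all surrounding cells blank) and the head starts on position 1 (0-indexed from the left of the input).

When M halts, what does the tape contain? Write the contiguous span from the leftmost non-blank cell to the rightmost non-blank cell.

baa

state=A head=1 tape=_a[b]   (A,b)→(D,a,left)
state=D head=0 tape=_[a]a   (D,a)→(A,b,left)
state=A head=-1 tape=[_]ba   (A,_)→(D,_,right)
state=D head=0 tape=_[b]a   (D,b)→(D,a,left)
state=D head=-1 tape=[_]aa   (D,_)→(B,b,right)
state=B head=0 tape=b[a]a   (B,a)→(B,a,left)
state=B head=-1 tape=[b]aa
The non-blank tape span at halt is baa.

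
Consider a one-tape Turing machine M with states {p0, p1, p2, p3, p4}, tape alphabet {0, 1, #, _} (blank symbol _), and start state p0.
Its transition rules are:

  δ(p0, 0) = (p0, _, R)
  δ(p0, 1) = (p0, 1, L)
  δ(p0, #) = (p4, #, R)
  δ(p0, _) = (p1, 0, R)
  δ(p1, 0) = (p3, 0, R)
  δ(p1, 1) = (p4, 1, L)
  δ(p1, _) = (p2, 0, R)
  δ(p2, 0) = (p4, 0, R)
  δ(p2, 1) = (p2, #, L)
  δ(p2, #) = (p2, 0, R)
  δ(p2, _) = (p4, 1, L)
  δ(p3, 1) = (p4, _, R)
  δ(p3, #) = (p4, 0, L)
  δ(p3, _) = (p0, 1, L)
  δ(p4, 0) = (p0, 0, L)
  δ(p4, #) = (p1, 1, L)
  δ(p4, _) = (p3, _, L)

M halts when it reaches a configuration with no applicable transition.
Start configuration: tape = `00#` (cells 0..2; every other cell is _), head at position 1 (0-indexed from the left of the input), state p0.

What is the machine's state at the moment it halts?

p0 | 0[0]#_   read 0 → write _, move R, go to p0
p0 | 0_[#]_   read # → write #, move R, go to p4
p4 | 0_#[_]   read _ → write _, move L, go to p3
p3 | 0_[#]_   read # → write 0, move L, go to p4
p4 | 0[_]0_   read _ → write _, move L, go to p3
p3 | [0]_0_
No transition is defined for (p3, 0); M halts in state p3.

p3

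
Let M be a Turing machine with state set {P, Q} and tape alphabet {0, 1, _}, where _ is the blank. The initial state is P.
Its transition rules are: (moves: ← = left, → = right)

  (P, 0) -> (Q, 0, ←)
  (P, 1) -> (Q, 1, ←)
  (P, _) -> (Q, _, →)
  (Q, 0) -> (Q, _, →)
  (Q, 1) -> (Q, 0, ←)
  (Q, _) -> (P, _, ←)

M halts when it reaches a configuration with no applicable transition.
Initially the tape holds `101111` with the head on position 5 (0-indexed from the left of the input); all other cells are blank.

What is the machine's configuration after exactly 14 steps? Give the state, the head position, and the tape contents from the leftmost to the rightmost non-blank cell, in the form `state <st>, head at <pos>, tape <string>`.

P | 10111[1]   read 1 → write 1, move ←, go to Q
Q | 1011[1]1   read 1 → write 0, move ←, go to Q
Q | 101[1]01   read 1 → write 0, move ←, go to Q
Q | 10[1]001   read 1 → write 0, move ←, go to Q
Q | 1[0]0001   read 0 → write _, move →, go to Q
Q | 1_[0]001   read 0 → write _, move →, go to Q
Q | 1__[0]01   read 0 → write _, move →, go to Q
Q | 1___[0]1   read 0 → write _, move →, go to Q
Q | 1____[1]   read 1 → write 0, move ←, go to Q
Q | 1___[_]0   read _ → write _, move ←, go to P
P | 1__[_]_0   read _ → write _, move →, go to Q
Q | 1___[_]0   read _ → write _, move ←, go to P
P | 1__[_]_0   read _ → write _, move →, go to Q
Q | 1___[_]0   read _ → write _, move ←, go to P
P | 1__[_]_0
After 14 steps: state P, head at 3, tape 1____0.

state P, head at 3, tape 1____0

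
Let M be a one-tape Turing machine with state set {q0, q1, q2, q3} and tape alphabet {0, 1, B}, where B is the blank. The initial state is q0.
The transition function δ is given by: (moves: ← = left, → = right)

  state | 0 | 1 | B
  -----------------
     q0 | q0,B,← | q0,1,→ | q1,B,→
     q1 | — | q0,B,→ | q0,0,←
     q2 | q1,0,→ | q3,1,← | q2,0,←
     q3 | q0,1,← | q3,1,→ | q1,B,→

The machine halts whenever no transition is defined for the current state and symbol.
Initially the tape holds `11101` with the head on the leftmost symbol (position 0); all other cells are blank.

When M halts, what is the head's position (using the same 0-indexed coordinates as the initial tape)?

state=q0 head=0 tape=[1]1101BB   (q0,1)→(q0,1,→)
state=q0 head=1 tape=1[1]101BB   (q0,1)→(q0,1,→)
state=q0 head=2 tape=11[1]01BB   (q0,1)→(q0,1,→)
state=q0 head=3 tape=111[0]1BB   (q0,0)→(q0,B,←)
state=q0 head=2 tape=11[1]B1BB   (q0,1)→(q0,1,→)
state=q0 head=3 tape=111[B]1BB   (q0,B)→(q1,B,→)
state=q1 head=4 tape=111B[1]BB   (q1,1)→(q0,B,→)
state=q0 head=5 tape=111BB[B]B   (q0,B)→(q1,B,→)
state=q1 head=6 tape=111BBB[B]   (q1,B)→(q0,0,←)
state=q0 head=5 tape=111BB[B]0   (q0,B)→(q1,B,→)
state=q1 head=6 tape=111BBB[0]
At halt the head is at cell 6.

6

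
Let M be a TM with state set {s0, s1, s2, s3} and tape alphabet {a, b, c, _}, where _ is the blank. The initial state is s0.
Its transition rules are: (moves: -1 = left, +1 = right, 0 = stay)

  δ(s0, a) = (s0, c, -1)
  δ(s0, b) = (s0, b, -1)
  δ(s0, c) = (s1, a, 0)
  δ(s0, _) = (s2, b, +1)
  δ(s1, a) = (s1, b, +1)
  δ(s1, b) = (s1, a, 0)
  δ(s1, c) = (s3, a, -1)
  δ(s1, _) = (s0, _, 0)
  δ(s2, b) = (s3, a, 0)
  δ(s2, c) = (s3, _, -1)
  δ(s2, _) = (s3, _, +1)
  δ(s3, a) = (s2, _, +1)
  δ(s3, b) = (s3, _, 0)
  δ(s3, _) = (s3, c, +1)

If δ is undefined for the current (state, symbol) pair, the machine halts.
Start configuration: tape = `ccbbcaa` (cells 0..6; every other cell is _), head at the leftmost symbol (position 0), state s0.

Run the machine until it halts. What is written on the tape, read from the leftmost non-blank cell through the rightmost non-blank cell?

c__cc_a

state=s0 head=0 tape=[c]cbbcaa   (s0,c)→(s1,a,0)
state=s1 head=0 tape=[a]cbbcaa   (s1,a)→(s1,b,+1)
state=s1 head=1 tape=b[c]bbcaa   (s1,c)→(s3,a,-1)
state=s3 head=0 tape=[b]abbcaa   (s3,b)→(s3,_,0)
state=s3 head=0 tape=[_]abbcaa   (s3,_)→(s3,c,+1)
state=s3 head=1 tape=c[a]bbcaa   (s3,a)→(s2,_,+1)
state=s2 head=2 tape=c_[b]bcaa   (s2,b)→(s3,a,0)
state=s3 head=2 tape=c_[a]bcaa   (s3,a)→(s2,_,+1)
state=s2 head=3 tape=c__[b]caa   (s2,b)→(s3,a,0)
state=s3 head=3 tape=c__[a]caa   (s3,a)→(s2,_,+1)
state=s2 head=4 tape=c___[c]aa   (s2,c)→(s3,_,-1)
state=s3 head=3 tape=c__[_]_aa   (s3,_)→(s3,c,+1)
state=s3 head=4 tape=c__c[_]aa   (s3,_)→(s3,c,+1)
state=s3 head=5 tape=c__cc[a]a   (s3,a)→(s2,_,+1)
state=s2 head=6 tape=c__cc_[a]
The non-blank tape span at halt is c__cc_a.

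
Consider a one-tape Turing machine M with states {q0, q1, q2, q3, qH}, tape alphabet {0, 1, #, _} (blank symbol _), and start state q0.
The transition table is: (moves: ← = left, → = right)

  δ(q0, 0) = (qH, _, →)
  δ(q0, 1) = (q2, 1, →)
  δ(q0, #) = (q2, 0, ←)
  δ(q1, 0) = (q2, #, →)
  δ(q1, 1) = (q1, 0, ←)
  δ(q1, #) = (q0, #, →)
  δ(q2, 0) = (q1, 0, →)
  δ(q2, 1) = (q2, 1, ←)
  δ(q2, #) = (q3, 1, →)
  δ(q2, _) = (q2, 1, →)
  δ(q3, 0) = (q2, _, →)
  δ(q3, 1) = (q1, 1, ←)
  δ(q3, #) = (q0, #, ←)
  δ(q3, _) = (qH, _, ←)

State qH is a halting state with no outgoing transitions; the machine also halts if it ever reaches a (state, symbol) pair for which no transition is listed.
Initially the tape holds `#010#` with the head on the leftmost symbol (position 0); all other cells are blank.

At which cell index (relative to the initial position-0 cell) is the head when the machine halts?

q0 | _[#]010#_   read # → write 0, move ←, go to q2
q2 | [_]0010#_   read _ → write 1, move →, go to q2
q2 | 1[0]010#_   read 0 → write 0, move →, go to q1
q1 | 10[0]10#_   read 0 → write #, move →, go to q2
q2 | 10#[1]0#_   read 1 → write 1, move ←, go to q2
q2 | 10[#]10#_   read # → write 1, move →, go to q3
q3 | 101[1]0#_   read 1 → write 1, move ←, go to q1
q1 | 10[1]10#_   read 1 → write 0, move ←, go to q1
q1 | 1[0]010#_   read 0 → write #, move →, go to q2
q2 | 1#[0]10#_   read 0 → write 0, move →, go to q1
q1 | 1#0[1]0#_   read 1 → write 0, move ←, go to q1
q1 | 1#[0]00#_   read 0 → write #, move →, go to q2
q2 | 1##[0]0#_   read 0 → write 0, move →, go to q1
q1 | 1##0[0]#_   read 0 → write #, move →, go to q2
q2 | 1##0#[#]_   read # → write 1, move →, go to q3
q3 | 1##0#1[_]   read _ → write _, move ←, go to qH
qH | 1##0#[1]_
At halt the head is at cell 4.

4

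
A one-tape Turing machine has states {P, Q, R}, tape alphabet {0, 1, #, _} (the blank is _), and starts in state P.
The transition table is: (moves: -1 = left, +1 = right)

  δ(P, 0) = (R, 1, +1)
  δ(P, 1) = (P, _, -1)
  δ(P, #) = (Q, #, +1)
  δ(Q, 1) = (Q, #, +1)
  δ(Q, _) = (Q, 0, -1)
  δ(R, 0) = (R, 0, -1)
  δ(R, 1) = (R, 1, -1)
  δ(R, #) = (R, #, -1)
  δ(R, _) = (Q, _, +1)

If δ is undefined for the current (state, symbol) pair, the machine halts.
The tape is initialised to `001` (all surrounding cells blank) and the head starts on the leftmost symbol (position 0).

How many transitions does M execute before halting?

P | _[0]01   read 0 → write 1, move +1, go to R
R | _1[0]1   read 0 → write 0, move -1, go to R
R | _[1]01   read 1 → write 1, move -1, go to R
R | [_]101   read _ → write _, move +1, go to Q
Q | _[1]01   read 1 → write #, move +1, go to Q
Q | _#[0]1
M halts after 5 transitions.

5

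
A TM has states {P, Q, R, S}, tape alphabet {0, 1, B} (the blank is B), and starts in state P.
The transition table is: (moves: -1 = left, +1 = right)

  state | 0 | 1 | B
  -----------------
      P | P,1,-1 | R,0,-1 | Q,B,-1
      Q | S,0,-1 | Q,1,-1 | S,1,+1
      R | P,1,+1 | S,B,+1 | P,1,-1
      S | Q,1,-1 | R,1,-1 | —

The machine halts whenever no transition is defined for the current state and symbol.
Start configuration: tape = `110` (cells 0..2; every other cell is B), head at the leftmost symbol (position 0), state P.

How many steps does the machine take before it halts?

4

state=P head=0 tape=BBB[1]10   (P,1)→(R,0,-1)
state=R head=-1 tape=BB[B]010   (R,B)→(P,1,-1)
state=P head=-2 tape=B[B]1010   (P,B)→(Q,B,-1)
state=Q head=-3 tape=[B]B1010   (Q,B)→(S,1,+1)
state=S head=-2 tape=1[B]1010
M halts after 4 transitions.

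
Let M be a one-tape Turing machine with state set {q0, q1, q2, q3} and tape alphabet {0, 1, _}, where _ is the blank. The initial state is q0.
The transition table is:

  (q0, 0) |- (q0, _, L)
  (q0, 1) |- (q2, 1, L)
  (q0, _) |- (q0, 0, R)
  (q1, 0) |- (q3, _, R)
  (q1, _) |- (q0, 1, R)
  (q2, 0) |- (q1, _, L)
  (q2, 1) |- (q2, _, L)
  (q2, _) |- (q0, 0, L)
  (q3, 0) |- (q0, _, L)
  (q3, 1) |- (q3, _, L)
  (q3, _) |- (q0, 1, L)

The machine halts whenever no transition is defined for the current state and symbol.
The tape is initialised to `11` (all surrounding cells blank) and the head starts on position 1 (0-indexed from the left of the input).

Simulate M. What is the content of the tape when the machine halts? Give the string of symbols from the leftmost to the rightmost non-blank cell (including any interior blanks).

1_1111

state=q0 head=1 tape=____1[1]   (q0,1)→(q2,1,L)
state=q2 head=0 tape=____[1]1   (q2,1)→(q2,_,L)
state=q2 head=-1 tape=___[_]_1   (q2,_)→(q0,0,L)
state=q0 head=-2 tape=__[_]0_1   (q0,_)→(q0,0,R)
state=q0 head=-1 tape=__0[0]_1   (q0,0)→(q0,_,L)
state=q0 head=-2 tape=__[0]__1   (q0,0)→(q0,_,L)
state=q0 head=-3 tape=_[_]___1   (q0,_)→(q0,0,R)
state=q0 head=-2 tape=_0[_]__1   (q0,_)→(q0,0,R)
state=q0 head=-1 tape=_00[_]_1   (q0,_)→(q0,0,R)
state=q0 head=0 tape=_000[_]1   (q0,_)→(q0,0,R)
state=q0 head=1 tape=_0000[1]   (q0,1)→(q2,1,L)
state=q2 head=0 tape=_000[0]1   (q2,0)→(q1,_,L)
state=q1 head=-1 tape=_00[0]_1   (q1,0)→(q3,_,R)
state=q3 head=0 tape=_00_[_]1   (q3,_)→(q0,1,L)
state=q0 head=-1 tape=_00[_]11   (q0,_)→(q0,0,R)
state=q0 head=0 tape=_000[1]1   (q0,1)→(q2,1,L)
state=q2 head=-1 tape=_00[0]11   (q2,0)→(q1,_,L)
state=q1 head=-2 tape=_0[0]_11   (q1,0)→(q3,_,R)
state=q3 head=-1 tape=_0_[_]11   (q3,_)→(q0,1,L)
state=q0 head=-2 tape=_0[_]111   (q0,_)→(q0,0,R)
state=q0 head=-1 tape=_00[1]11   (q0,1)→(q2,1,L)
state=q2 head=-2 tape=_0[0]111   (q2,0)→(q1,_,L)
state=q1 head=-3 tape=_[0]_111   (q1,0)→(q3,_,R)
state=q3 head=-2 tape=__[_]111   (q3,_)→(q0,1,L)
state=q0 head=-3 tape=_[_]1111   (q0,_)→(q0,0,R)
state=q0 head=-2 tape=_0[1]111   (q0,1)→(q2,1,L)
state=q2 head=-3 tape=_[0]1111   (q2,0)→(q1,_,L)
state=q1 head=-4 tape=[_]_1111   (q1,_)→(q0,1,R)
state=q0 head=-3 tape=1[_]1111   (q0,_)→(q0,0,R)
state=q0 head=-2 tape=10[1]111   (q0,1)→(q2,1,L)
state=q2 head=-3 tape=1[0]1111   (q2,0)→(q1,_,L)
state=q1 head=-4 tape=[1]_1111
The non-blank tape span at halt is 1_1111.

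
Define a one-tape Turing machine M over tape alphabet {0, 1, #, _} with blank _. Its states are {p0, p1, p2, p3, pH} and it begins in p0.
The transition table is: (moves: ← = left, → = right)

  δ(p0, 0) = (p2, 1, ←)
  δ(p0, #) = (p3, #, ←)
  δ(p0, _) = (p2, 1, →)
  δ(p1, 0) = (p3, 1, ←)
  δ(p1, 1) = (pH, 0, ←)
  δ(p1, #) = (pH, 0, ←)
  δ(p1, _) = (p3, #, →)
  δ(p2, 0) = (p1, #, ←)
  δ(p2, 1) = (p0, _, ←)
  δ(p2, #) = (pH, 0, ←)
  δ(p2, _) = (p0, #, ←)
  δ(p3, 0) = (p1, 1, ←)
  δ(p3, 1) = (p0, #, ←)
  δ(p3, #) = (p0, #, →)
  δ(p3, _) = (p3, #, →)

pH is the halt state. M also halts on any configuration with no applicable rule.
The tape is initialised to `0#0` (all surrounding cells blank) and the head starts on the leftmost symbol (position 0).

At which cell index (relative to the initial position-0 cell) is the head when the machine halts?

state=p0 head=0 tape=__[0]#0   (p0,0)→(p2,1,←)
state=p2 head=-1 tape=_[_]1#0   (p2,_)→(p0,#,←)
state=p0 head=-2 tape=[_]#1#0   (p0,_)→(p2,1,→)
state=p2 head=-1 tape=1[#]1#0   (p2,#)→(pH,0,←)
state=pH head=-2 tape=[1]01#0
At halt the head is at cell -2.

-2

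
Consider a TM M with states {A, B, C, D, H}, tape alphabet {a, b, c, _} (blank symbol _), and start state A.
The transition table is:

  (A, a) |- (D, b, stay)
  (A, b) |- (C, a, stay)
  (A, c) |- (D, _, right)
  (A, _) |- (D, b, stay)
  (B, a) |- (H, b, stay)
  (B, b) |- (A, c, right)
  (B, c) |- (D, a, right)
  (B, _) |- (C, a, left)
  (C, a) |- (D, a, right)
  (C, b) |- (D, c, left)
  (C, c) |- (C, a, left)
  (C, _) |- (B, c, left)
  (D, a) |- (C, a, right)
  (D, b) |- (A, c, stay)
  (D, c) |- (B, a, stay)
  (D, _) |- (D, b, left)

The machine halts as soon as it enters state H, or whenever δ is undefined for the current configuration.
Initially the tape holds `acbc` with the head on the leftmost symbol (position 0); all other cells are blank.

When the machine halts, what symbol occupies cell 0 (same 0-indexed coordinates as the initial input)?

_

state=A head=0 tape=[a]cbc   (A,a)→(D,b,stay)
state=D head=0 tape=[b]cbc   (D,b)→(A,c,stay)
state=A head=0 tape=[c]cbc   (A,c)→(D,_,right)
state=D head=1 tape=_[c]bc   (D,c)→(B,a,stay)
state=B head=1 tape=_[a]bc   (B,a)→(H,b,stay)
state=H head=1 tape=_[b]bc
Cell 0 holds _ when M halts.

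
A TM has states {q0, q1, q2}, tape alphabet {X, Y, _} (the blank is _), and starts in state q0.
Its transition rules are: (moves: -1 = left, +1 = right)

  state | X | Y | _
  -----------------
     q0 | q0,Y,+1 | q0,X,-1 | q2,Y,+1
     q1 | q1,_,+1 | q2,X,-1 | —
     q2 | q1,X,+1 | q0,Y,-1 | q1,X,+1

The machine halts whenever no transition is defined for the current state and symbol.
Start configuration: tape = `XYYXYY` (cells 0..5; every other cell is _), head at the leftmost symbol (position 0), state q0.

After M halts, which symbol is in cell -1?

q0 | _[X]YYXYY_   read X → write Y, move +1, go to q0
q0 | _Y[Y]YXYY_   read Y → write X, move -1, go to q0
q0 | _[Y]XYXYY_   read Y → write X, move -1, go to q0
q0 | [_]XXYXYY_   read _ → write Y, move +1, go to q2
q2 | Y[X]XYXYY_   read X → write X, move +1, go to q1
q1 | YX[X]YXYY_   read X → write _, move +1, go to q1
q1 | YX_[Y]XYY_   read Y → write X, move -1, go to q2
q2 | YX[_]XXYY_   read _ → write X, move +1, go to q1
q1 | YXX[X]XYY_   read X → write _, move +1, go to q1
q1 | YXX_[X]YY_   read X → write _, move +1, go to q1
q1 | YXX__[Y]Y_   read Y → write X, move -1, go to q2
q2 | YXX_[_]XY_   read _ → write X, move +1, go to q1
q1 | YXX_X[X]Y_   read X → write _, move +1, go to q1
q1 | YXX_X_[Y]_   read Y → write X, move -1, go to q2
q2 | YXX_X[_]X_   read _ → write X, move +1, go to q1
q1 | YXX_XX[X]_   read X → write _, move +1, go to q1
q1 | YXX_XX_[_]
Cell -1 holds Y when M halts.

Y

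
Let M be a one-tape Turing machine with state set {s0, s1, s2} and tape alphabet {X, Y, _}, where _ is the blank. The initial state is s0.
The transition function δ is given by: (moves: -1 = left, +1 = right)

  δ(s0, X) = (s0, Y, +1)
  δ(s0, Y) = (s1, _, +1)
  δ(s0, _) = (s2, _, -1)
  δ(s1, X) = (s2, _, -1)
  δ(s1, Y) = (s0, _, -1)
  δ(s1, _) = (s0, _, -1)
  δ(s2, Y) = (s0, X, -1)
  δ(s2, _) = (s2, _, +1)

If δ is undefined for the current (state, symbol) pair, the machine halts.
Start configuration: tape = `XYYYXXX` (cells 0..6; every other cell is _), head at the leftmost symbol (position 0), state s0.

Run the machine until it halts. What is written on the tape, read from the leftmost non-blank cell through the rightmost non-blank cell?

X__YXXX

s0 | __[X]YYYXXX   read X → write Y, move +1, go to s0
s0 | __Y[Y]YYXXX   read Y → write _, move +1, go to s1
s1 | __Y_[Y]YXXX   read Y → write _, move -1, go to s0
s0 | __Y[_]_YXXX   read _ → write _, move -1, go to s2
s2 | __[Y]__YXXX   read Y → write X, move -1, go to s0
s0 | _[_]X__YXXX   read _ → write _, move -1, go to s2
s2 | [_]_X__YXXX   read _ → write _, move +1, go to s2
s2 | _[_]X__YXXX   read _ → write _, move +1, go to s2
s2 | __[X]__YXXX
The non-blank tape span at halt is X__YXXX.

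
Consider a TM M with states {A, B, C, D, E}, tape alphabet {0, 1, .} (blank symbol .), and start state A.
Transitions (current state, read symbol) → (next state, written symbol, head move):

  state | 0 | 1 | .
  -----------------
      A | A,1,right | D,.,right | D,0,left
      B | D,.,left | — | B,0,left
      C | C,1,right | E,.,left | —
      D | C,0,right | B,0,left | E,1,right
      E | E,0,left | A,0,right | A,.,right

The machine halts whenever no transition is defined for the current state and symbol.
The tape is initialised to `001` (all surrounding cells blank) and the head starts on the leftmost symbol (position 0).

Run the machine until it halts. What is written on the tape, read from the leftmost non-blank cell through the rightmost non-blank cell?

1100.00

A | [0]01....   read 0 → write 1, move right, go to A
A | 1[0]1....   read 0 → write 1, move right, go to A
A | 11[1]....   read 1 → write ., move right, go to D
D | 11.[.]...   read . → write 1, move right, go to E
E | 11.1[.]..   read . → write ., move right, go to A
A | 11.1.[.].   read . → write 0, move left, go to D
D | 11.1[.]0.   read . → write 1, move right, go to E
E | 11.11[0].   read 0 → write 0, move left, go to E
E | 11.1[1]0.   read 1 → write 0, move right, go to A
A | 11.10[0].   read 0 → write 1, move right, go to A
A | 11.101[.]   read . → write 0, move left, go to D
D | 11.10[1]0   read 1 → write 0, move left, go to B
B | 11.1[0]00   read 0 → write ., move left, go to D
D | 11.[1].00   read 1 → write 0, move left, go to B
B | 11[.]0.00   read . → write 0, move left, go to B
B | 1[1]00.00
The non-blank tape span at halt is 1100.00.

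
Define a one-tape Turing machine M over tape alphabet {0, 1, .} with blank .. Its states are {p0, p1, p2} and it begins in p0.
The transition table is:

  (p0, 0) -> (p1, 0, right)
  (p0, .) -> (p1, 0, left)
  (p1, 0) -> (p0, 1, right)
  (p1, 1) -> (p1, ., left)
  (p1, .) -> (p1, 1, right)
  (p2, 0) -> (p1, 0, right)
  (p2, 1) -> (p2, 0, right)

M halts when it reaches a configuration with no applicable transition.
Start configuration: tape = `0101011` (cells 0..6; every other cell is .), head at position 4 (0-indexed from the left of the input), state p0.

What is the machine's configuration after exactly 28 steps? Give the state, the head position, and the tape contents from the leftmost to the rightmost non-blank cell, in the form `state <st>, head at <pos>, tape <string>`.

state=p0 head=4 tape=..0101[0]11   (p0,0)→(p1,0,right)
state=p1 head=5 tape=..01010[1]1   (p1,1)→(p1,.,left)
state=p1 head=4 tape=..0101[0].1   (p1,0)→(p0,1,right)
state=p0 head=5 tape=..01011[.]1   (p0,.)→(p1,0,left)
state=p1 head=4 tape=..0101[1]01   (p1,1)→(p1,.,left)
state=p1 head=3 tape=..010[1].01   (p1,1)→(p1,.,left)
state=p1 head=2 tape=..01[0]..01   (p1,0)→(p0,1,right)
state=p0 head=3 tape=..011[.].01   (p0,.)→(p1,0,left)
state=p1 head=2 tape=..01[1]0.01   (p1,1)→(p1,.,left)
state=p1 head=1 tape=..0[1].0.01   (p1,1)→(p1,.,left)
state=p1 head=0 tape=..[0]..0.01   (p1,0)→(p0,1,right)
state=p0 head=1 tape=..1[.].0.01   (p0,.)→(p1,0,left)
state=p1 head=0 tape=..[1]0.0.01   (p1,1)→(p1,.,left)
state=p1 head=-1 tape=.[.].0.0.01   (p1,.)→(p1,1,right)
state=p1 head=0 tape=.1[.]0.0.01   (p1,.)→(p1,1,right)
state=p1 head=1 tape=.11[0].0.01   (p1,0)→(p0,1,right)
state=p0 head=2 tape=.111[.]0.01   (p0,.)→(p1,0,left)
state=p1 head=1 tape=.11[1]00.01   (p1,1)→(p1,.,left)
state=p1 head=0 tape=.1[1].00.01   (p1,1)→(p1,.,left)
state=p1 head=-1 tape=.[1]..00.01   (p1,1)→(p1,.,left)
state=p1 head=-2 tape=[.]...00.01   (p1,.)→(p1,1,right)
state=p1 head=-1 tape=1[.]..00.01   (p1,.)→(p1,1,right)
state=p1 head=0 tape=11[.].00.01   (p1,.)→(p1,1,right)
state=p1 head=1 tape=111[.]00.01   (p1,.)→(p1,1,right)
state=p1 head=2 tape=1111[0]0.01   (p1,0)→(p0,1,right)
state=p0 head=3 tape=11111[0].01   (p0,0)→(p1,0,right)
state=p1 head=4 tape=111110[.]01   (p1,.)→(p1,1,right)
state=p1 head=5 tape=1111101[0]1   (p1,0)→(p0,1,right)
state=p0 head=6 tape=11111011[1]
After 28 steps: state p0, head at 6, tape 111110111.

state p0, head at 6, tape 111110111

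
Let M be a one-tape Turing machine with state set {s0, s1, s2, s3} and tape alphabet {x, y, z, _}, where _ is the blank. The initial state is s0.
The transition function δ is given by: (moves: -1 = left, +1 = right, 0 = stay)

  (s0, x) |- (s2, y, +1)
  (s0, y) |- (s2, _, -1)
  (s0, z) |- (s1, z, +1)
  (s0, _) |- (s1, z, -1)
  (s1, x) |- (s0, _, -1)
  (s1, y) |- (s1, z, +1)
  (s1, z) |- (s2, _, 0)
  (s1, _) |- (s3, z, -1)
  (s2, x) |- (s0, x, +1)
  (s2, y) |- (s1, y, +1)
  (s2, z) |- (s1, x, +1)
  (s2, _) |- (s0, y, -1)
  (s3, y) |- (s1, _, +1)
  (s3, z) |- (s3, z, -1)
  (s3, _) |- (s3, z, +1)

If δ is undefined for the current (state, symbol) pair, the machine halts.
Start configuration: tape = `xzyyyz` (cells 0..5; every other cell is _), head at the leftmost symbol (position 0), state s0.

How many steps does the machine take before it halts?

state=s0 head=0 tape=[x]zyyyz_   (s0,x)→(s2,y,+1)
state=s2 head=1 tape=y[z]yyyz_   (s2,z)→(s1,x,+1)
state=s1 head=2 tape=yx[y]yyz_   (s1,y)→(s1,z,+1)
state=s1 head=3 tape=yxz[y]yz_   (s1,y)→(s1,z,+1)
state=s1 head=4 tape=yxzz[y]z_   (s1,y)→(s1,z,+1)
state=s1 head=5 tape=yxzzz[z]_   (s1,z)→(s2,_,0)
state=s2 head=5 tape=yxzzz[_]_   (s2,_)→(s0,y,-1)
state=s0 head=4 tape=yxzz[z]y_   (s0,z)→(s1,z,+1)
state=s1 head=5 tape=yxzzz[y]_   (s1,y)→(s1,z,+1)
state=s1 head=6 tape=yxzzzz[_]   (s1,_)→(s3,z,-1)
state=s3 head=5 tape=yxzzz[z]z   (s3,z)→(s3,z,-1)
state=s3 head=4 tape=yxzz[z]zz   (s3,z)→(s3,z,-1)
state=s3 head=3 tape=yxz[z]zzz   (s3,z)→(s3,z,-1)
state=s3 head=2 tape=yx[z]zzzz   (s3,z)→(s3,z,-1)
state=s3 head=1 tape=y[x]zzzzz
M halts after 14 transitions.

14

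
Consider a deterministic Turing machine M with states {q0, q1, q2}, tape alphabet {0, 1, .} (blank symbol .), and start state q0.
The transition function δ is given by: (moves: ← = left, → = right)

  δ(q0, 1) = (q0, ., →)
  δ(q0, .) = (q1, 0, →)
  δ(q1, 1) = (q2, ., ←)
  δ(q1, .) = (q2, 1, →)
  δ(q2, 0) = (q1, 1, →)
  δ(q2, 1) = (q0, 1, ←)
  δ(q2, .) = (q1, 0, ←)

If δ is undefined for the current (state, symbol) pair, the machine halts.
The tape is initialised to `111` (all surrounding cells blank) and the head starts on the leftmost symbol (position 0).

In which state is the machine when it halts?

q1

state=q0 head=0 tape=[1]11.....   (q0,1)→(q0,.,→)
state=q0 head=1 tape=.[1]1.....   (q0,1)→(q0,.,→)
state=q0 head=2 tape=..[1].....   (q0,1)→(q0,.,→)
state=q0 head=3 tape=...[.]....   (q0,.)→(q1,0,→)
state=q1 head=4 tape=...0[.]...   (q1,.)→(q2,1,→)
state=q2 head=5 tape=...01[.]..   (q2,.)→(q1,0,←)
state=q1 head=4 tape=...0[1]0..   (q1,1)→(q2,.,←)
state=q2 head=3 tape=...[0].0..   (q2,0)→(q1,1,→)
state=q1 head=4 tape=...1[.]0..   (q1,.)→(q2,1,→)
state=q2 head=5 tape=...11[0]..   (q2,0)→(q1,1,→)
state=q1 head=6 tape=...111[.].   (q1,.)→(q2,1,→)
state=q2 head=7 tape=...1111[.]   (q2,.)→(q1,0,←)
state=q1 head=6 tape=...111[1]0   (q1,1)→(q2,.,←)
state=q2 head=5 tape=...11[1].0   (q2,1)→(q0,1,←)
state=q0 head=4 tape=...1[1]1.0   (q0,1)→(q0,.,→)
state=q0 head=5 tape=...1.[1].0   (q0,1)→(q0,.,→)
state=q0 head=6 tape=...1..[.]0   (q0,.)→(q1,0,→)
state=q1 head=7 tape=...1..0[0]
No transition is defined for (q1, 0); M halts in state q1.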